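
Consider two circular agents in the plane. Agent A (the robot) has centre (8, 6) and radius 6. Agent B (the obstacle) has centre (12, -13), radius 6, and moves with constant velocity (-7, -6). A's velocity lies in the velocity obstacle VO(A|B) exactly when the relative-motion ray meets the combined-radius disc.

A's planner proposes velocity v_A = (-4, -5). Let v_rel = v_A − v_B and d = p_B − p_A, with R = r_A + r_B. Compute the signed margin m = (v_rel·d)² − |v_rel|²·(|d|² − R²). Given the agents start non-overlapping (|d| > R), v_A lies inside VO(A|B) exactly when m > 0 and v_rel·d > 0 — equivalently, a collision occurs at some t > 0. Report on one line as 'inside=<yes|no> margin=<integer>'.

d = (4, -19),  |d|² = 377;  R = 6+6 = 12,  c = 377−12² = 233
v_rel = (3, 1),  |v_rel|² = 10;  v_rel·d = (3)·(4) + (1)·(-19) = -7
10·t² + 14·t + 233 = 0  ⇒  m = (-7)² − 10·233 = -2281
m = -2281 < 0,  v_rel·d = -7 < 0  ⇒  outside

inside=no margin=-2281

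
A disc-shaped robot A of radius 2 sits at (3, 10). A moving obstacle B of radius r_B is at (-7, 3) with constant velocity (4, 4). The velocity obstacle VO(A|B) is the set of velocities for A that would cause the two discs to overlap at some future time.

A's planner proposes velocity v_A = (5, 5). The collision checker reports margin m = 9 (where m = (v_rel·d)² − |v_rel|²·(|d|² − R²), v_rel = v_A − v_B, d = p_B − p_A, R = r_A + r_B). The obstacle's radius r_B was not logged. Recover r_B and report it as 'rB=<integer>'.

m = 9
d = (-10, -7);  v_rel = (1, 1),  |v_rel|² = 2
v_rel×d = (1)·(-7) − (1)·(-10) = 3
since m = R²·2 − 3²:  R² = (9 + 9) / 2 = 9
R = √9 = 3  ⇒  r_B = 3 − 2 = 1

rB=1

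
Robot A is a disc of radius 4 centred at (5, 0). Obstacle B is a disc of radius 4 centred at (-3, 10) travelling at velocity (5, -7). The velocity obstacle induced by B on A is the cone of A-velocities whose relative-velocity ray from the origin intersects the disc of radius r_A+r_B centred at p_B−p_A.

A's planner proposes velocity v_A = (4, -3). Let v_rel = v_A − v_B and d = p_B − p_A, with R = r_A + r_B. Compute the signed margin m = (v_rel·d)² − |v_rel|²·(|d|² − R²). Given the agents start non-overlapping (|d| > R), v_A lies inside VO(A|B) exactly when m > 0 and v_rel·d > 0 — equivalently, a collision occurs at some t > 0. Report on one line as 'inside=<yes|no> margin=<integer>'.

d = (-8, 10),  |d|² = 164;  R = 4+4 = 8,  c = 164−8² = 100
v_rel = (-1, 4),  |v_rel|² = 17;  v_rel·d = (-1)·(-8) + (4)·(10) = 48
17·t² − 96·t + 100 = 0  ⇒  m = 48² − 17·100 = 604
m = 604 > 0,  v_rel·d = 48 > 0  ⇒  inside

inside=yes margin=604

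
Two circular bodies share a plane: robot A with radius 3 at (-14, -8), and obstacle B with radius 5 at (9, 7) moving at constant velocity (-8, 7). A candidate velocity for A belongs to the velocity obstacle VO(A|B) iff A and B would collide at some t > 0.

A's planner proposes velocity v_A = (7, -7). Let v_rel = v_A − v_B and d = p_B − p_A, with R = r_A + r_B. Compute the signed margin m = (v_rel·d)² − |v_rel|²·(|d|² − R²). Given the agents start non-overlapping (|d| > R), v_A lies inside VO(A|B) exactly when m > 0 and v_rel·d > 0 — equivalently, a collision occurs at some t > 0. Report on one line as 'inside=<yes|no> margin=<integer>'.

d = (23, 15),  |d|² = 754;  R = 3+5 = 8,  c = 754−8² = 690
v_rel = (15, -14),  |v_rel|² = 421;  v_rel·d = (15)·(23) + (-14)·(15) = 135
421·t² − 270·t + 690 = 0  ⇒  m = 135² − 421·690 = -272265
m = -272265 < 0,  v_rel·d = 135 > 0  ⇒  outside

inside=no margin=-272265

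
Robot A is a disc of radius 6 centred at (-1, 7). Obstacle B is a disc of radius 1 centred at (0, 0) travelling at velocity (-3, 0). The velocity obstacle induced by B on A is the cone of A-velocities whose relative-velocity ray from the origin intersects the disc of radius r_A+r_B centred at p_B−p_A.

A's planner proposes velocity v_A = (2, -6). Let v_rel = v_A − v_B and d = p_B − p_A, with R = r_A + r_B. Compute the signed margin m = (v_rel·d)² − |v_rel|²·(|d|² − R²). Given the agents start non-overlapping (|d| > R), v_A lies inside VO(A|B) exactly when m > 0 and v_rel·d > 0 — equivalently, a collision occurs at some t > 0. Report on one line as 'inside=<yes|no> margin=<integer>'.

d = (1, -7),  |d|² = 50;  R = 6+1 = 7,  c = 50−7² = 1
v_rel = (5, -6),  |v_rel|² = 61;  v_rel·d = (5)·(1) + (-6)·(-7) = 47
61·t² − 94·t + 1 = 0  ⇒  m = 47² − 61·1 = 2148
m = 2148 > 0,  v_rel·d = 47 > 0  ⇒  inside

inside=yes margin=2148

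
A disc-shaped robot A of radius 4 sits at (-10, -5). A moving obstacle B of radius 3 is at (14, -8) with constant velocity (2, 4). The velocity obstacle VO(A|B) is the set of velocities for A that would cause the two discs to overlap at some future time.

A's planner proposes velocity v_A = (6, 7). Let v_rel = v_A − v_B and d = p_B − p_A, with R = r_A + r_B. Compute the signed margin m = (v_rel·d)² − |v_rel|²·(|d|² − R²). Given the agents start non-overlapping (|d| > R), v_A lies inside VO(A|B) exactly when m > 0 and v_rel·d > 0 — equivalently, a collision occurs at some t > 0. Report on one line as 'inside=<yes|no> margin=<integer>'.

d = (24, -3),  |d|² = 585;  R = 4+3 = 7,  c = 585−7² = 536
v_rel = (4, 3),  |v_rel|² = 25;  v_rel·d = (4)·(24) + (3)·(-3) = 87
25·t² − 174·t + 536 = 0  ⇒  m = 87² − 25·536 = -5831
m = -5831 < 0,  v_rel·d = 87 > 0  ⇒  outside

inside=no margin=-5831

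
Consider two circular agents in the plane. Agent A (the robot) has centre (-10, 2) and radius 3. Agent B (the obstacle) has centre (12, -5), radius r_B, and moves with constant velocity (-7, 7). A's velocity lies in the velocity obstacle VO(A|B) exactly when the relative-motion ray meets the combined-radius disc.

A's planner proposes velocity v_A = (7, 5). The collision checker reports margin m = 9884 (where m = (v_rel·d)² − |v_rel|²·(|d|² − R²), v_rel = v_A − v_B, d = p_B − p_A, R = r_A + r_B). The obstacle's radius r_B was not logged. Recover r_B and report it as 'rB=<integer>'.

m = 9884
d = (22, -7);  v_rel = (14, -2),  |v_rel|² = 200
v_rel×d = (14)·(-7) − (-2)·(22) = -54
since m = R²·200 − (-54)²:  R² = (2916 + 9884) / 200 = 64
R = √64 = 8  ⇒  r_B = 8 − 3 = 5

rB=5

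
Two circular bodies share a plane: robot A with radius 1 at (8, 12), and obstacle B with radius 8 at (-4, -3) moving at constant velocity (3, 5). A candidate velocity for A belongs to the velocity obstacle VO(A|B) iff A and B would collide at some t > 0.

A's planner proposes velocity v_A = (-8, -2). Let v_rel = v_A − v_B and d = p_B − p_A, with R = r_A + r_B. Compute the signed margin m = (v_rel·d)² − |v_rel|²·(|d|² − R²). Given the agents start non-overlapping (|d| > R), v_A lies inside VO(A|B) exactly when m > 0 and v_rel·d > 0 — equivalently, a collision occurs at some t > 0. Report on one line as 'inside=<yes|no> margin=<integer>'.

d = (-12, -15),  |d|² = 369;  R = 1+8 = 9,  c = 369−9² = 288
v_rel = (-11, -7),  |v_rel|² = 170;  v_rel·d = (-11)·(-12) + (-7)·(-15) = 237
170·t² − 474·t + 288 = 0  ⇒  m = 237² − 170·288 = 7209
m = 7209 > 0,  v_rel·d = 237 > 0  ⇒  inside

inside=yes margin=7209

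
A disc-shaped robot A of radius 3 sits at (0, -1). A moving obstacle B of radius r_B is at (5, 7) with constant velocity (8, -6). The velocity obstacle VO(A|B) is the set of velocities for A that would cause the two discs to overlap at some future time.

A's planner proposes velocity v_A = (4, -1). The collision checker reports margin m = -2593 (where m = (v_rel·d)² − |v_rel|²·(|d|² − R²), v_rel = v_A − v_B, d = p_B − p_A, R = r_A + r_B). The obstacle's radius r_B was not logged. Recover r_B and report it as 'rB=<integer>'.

m = -2593
d = (5, 8);  v_rel = (-4, 5),  |v_rel|² = 41
v_rel×d = (-4)·(8) − (5)·(5) = -57
since m = R²·41 − (-57)²:  R² = (3249 + -2593) / 41 = 16
R = √16 = 4  ⇒  r_B = 4 − 3 = 1

rB=1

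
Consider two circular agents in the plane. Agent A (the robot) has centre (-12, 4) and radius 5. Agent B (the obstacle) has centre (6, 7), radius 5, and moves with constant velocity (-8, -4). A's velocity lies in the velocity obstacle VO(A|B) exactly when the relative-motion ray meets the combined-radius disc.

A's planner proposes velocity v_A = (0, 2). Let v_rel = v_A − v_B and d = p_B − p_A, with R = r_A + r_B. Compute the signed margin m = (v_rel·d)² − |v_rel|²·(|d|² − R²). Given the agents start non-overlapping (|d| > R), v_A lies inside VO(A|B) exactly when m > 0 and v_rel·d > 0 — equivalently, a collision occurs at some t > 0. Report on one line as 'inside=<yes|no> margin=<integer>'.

d = (18, 3),  |d|² = 333;  R = 5+5 = 10,  c = 333−10² = 233
v_rel = (8, 6),  |v_rel|² = 100;  v_rel·d = (8)·(18) + (6)·(3) = 162
100·t² − 324·t + 233 = 0  ⇒  m = 162² − 100·233 = 2944
m = 2944 > 0,  v_rel·d = 162 > 0  ⇒  inside

inside=yes margin=2944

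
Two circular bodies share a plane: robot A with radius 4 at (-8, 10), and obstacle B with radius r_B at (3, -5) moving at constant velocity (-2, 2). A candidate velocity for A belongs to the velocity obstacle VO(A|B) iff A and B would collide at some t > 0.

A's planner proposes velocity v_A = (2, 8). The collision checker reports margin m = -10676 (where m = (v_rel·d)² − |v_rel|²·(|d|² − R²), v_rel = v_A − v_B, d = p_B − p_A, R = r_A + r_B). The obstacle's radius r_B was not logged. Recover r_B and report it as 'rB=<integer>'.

m = -10676
d = (11, -15);  v_rel = (4, 6),  |v_rel|² = 52
v_rel×d = (4)·(-15) − (6)·(11) = -126
since m = R²·52 − (-126)²:  R² = (15876 + -10676) / 52 = 100
R = √100 = 10  ⇒  r_B = 10 − 4 = 6

rB=6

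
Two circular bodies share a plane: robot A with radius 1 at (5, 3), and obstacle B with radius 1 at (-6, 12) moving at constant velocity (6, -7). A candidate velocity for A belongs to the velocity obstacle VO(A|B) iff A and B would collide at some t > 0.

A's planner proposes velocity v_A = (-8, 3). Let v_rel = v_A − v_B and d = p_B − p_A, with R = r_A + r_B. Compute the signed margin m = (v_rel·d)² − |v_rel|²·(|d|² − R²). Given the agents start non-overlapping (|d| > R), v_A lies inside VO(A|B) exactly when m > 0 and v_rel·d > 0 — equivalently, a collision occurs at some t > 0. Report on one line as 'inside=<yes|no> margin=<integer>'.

d = (-11, 9),  |d|² = 202;  R = 1+1 = 2,  c = 202−2² = 198
v_rel = (-14, 10),  |v_rel|² = 296;  v_rel·d = (-14)·(-11) + (10)·(9) = 244
296·t² − 488·t + 198 = 0  ⇒  m = 244² − 296·198 = 928
m = 928 > 0,  v_rel·d = 244 > 0  ⇒  inside

inside=yes margin=928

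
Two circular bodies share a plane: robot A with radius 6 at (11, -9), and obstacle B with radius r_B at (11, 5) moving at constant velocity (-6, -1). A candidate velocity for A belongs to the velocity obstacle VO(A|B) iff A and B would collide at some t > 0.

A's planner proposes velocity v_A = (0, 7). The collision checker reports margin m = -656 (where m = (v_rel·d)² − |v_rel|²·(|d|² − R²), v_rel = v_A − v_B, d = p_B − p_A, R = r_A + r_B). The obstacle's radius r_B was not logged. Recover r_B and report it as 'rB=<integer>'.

m = -656
d = (0, 14);  v_rel = (6, 8),  |v_rel|² = 100
v_rel×d = (6)·(14) − (8)·(0) = 84
since m = R²·100 − 84²:  R² = (7056 + -656) / 100 = 64
R = √64 = 8  ⇒  r_B = 8 − 6 = 2

rB=2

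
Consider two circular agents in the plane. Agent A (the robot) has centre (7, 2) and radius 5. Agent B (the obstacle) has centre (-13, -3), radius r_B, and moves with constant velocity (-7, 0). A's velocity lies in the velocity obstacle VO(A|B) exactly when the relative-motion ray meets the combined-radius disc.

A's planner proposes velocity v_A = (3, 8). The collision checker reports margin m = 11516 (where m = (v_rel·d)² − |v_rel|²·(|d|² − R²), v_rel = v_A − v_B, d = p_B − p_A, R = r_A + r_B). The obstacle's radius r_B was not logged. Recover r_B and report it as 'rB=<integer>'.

m = 11516
d = (-20, -5);  v_rel = (10, 8),  |v_rel|² = 164
v_rel×d = (10)·(-5) − (8)·(-20) = 110
since m = R²·164 − 110²:  R² = (12100 + 11516) / 164 = 144
R = √144 = 12  ⇒  r_B = 12 − 5 = 7

rB=7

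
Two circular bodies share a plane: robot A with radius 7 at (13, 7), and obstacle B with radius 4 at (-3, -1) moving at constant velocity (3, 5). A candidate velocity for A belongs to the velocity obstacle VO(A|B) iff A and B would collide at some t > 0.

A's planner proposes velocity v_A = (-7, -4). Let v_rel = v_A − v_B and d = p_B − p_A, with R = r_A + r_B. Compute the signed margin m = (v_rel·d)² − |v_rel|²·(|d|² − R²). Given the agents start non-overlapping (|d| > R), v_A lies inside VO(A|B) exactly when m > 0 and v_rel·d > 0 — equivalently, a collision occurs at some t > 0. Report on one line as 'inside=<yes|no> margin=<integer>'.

d = (-16, -8),  |d|² = 320;  R = 7+4 = 11,  c = 320−11² = 199
v_rel = (-10, -9),  |v_rel|² = 181;  v_rel·d = (-10)·(-16) + (-9)·(-8) = 232
181·t² − 464·t + 199 = 0  ⇒  m = 232² − 181·199 = 17805
m = 17805 > 0,  v_rel·d = 232 > 0  ⇒  inside

inside=yes margin=17805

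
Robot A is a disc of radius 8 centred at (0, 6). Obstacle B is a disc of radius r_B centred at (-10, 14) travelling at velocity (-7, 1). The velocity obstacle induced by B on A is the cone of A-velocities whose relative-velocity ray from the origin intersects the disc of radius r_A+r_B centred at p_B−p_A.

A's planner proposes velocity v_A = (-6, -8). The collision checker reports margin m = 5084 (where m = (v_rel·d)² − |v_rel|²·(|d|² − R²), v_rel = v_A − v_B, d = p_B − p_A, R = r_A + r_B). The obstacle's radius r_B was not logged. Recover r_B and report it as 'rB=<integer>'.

m = 5084
d = (-10, 8);  v_rel = (1, -9),  |v_rel|² = 82
v_rel×d = (1)·(8) − (-9)·(-10) = -82
since m = R²·82 − (-82)²:  R² = (6724 + 5084) / 82 = 144
R = √144 = 12  ⇒  r_B = 12 − 8 = 4

rB=4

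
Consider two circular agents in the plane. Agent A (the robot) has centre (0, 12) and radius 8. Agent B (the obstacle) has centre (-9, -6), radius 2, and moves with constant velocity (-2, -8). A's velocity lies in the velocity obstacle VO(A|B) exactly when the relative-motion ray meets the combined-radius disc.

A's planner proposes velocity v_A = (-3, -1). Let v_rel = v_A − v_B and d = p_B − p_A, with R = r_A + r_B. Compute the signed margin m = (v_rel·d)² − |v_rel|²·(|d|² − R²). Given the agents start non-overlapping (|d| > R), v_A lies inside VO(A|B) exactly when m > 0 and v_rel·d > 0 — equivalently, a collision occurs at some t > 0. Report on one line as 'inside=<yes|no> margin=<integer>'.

d = (-9, -18),  |d|² = 405;  R = 8+2 = 10,  c = 405−10² = 305
v_rel = (-1, 7),  |v_rel|² = 50;  v_rel·d = (-1)·(-9) + (7)·(-18) = -117
50·t² + 234·t + 305 = 0  ⇒  m = (-117)² − 50·305 = -1561
m = -1561 < 0,  v_rel·d = -117 < 0  ⇒  outside

inside=no margin=-1561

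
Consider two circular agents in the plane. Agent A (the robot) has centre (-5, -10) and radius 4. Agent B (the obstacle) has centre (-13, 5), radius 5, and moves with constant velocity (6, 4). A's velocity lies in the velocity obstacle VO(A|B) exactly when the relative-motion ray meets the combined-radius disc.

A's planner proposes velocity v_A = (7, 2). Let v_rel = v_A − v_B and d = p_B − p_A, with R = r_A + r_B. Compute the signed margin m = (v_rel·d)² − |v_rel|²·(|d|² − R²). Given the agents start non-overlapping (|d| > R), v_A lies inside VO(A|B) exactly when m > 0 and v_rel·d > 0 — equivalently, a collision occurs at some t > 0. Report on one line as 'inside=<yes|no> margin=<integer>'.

d = (-8, 15),  |d|² = 289;  R = 4+5 = 9,  c = 289−9² = 208
v_rel = (1, -2),  |v_rel|² = 5;  v_rel·d = (1)·(-8) + (-2)·(15) = -38
5·t² + 76·t + 208 = 0  ⇒  m = (-38)² − 5·208 = 404
m = 404 > 0,  v_rel·d = -38 < 0  ⇒  outside

inside=no margin=404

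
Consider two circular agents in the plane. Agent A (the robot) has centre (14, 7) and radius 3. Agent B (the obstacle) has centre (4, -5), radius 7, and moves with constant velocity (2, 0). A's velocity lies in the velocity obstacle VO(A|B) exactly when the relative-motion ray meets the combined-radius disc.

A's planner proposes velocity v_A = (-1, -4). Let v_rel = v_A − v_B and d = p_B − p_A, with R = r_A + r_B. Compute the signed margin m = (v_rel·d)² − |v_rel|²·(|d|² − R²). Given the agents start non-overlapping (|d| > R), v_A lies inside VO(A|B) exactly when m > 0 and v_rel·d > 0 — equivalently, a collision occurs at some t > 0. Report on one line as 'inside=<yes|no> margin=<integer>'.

d = (-10, -12),  |d|² = 244;  R = 3+7 = 10,  c = 244−10² = 144
v_rel = (-3, -4),  |v_rel|² = 25;  v_rel·d = (-3)·(-10) + (-4)·(-12) = 78
25·t² − 156·t + 144 = 0  ⇒  m = 78² − 25·144 = 2484
m = 2484 > 0,  v_rel·d = 78 > 0  ⇒  inside

inside=yes margin=2484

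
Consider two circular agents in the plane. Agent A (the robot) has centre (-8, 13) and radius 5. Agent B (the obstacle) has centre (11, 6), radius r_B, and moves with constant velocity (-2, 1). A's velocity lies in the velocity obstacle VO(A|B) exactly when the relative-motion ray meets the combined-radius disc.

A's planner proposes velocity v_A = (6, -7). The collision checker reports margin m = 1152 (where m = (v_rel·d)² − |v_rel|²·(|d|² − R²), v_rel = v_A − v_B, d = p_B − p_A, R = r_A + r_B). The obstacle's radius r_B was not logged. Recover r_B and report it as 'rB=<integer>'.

m = 1152
d = (19, -7);  v_rel = (8, -8),  |v_rel|² = 128
v_rel×d = (8)·(-7) − (-8)·(19) = 96
since m = R²·128 − 96²:  R² = (9216 + 1152) / 128 = 81
R = √81 = 9  ⇒  r_B = 9 − 5 = 4

rB=4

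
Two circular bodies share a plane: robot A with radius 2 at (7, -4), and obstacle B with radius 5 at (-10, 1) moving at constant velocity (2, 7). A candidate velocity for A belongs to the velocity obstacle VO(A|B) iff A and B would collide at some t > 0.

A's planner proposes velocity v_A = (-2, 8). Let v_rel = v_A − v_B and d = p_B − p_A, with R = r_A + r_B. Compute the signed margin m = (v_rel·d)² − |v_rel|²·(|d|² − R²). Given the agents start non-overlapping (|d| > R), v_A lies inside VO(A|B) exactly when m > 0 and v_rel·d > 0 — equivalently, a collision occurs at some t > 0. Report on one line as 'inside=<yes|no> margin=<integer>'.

d = (-17, 5),  |d|² = 314;  R = 2+5 = 7,  c = 314−7² = 265
v_rel = (-4, 1),  |v_rel|² = 17;  v_rel·d = (-4)·(-17) + (1)·(5) = 73
17·t² − 146·t + 265 = 0  ⇒  m = 73² − 17·265 = 824
m = 824 > 0,  v_rel·d = 73 > 0  ⇒  inside

inside=yes margin=824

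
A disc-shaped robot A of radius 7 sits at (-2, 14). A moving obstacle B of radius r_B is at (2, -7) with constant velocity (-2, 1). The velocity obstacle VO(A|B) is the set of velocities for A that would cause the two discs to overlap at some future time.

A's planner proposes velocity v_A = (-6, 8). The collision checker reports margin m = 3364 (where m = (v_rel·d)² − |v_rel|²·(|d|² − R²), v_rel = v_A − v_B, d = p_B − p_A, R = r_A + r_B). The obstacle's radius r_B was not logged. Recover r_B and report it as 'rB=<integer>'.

m = 3364
d = (4, -21);  v_rel = (-4, 7),  |v_rel|² = 65
v_rel×d = (-4)·(-21) − (7)·(4) = 56
since m = R²·65 − 56²:  R² = (3136 + 3364) / 65 = 100
R = √100 = 10  ⇒  r_B = 10 − 7 = 3

rB=3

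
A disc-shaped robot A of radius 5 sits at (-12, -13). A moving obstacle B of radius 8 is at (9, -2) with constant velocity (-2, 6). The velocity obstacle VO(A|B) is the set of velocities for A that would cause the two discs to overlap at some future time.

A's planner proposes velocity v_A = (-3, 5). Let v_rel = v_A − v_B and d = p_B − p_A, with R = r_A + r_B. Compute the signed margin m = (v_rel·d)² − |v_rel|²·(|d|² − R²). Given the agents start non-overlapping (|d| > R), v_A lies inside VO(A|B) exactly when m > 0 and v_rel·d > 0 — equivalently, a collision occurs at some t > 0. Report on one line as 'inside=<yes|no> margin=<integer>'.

d = (21, 11),  |d|² = 562;  R = 5+8 = 13,  c = 562−13² = 393
v_rel = (-1, -1),  |v_rel|² = 2;  v_rel·d = (-1)·(21) + (-1)·(11) = -32
2·t² + 64·t + 393 = 0  ⇒  m = (-32)² − 2·393 = 238
m = 238 > 0,  v_rel·d = -32 < 0  ⇒  outside

inside=no margin=238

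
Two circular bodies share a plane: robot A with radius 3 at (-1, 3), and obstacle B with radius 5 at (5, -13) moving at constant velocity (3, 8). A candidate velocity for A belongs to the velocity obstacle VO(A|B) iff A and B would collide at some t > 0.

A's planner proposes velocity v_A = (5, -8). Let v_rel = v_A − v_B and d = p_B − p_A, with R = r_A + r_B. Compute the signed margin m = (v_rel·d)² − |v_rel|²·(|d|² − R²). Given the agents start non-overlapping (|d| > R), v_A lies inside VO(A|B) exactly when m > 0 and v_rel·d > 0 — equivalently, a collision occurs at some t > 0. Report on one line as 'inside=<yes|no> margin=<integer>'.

d = (6, -16),  |d|² = 292;  R = 3+5 = 8,  c = 292−8² = 228
v_rel = (2, -16),  |v_rel|² = 260;  v_rel·d = (2)·(6) + (-16)·(-16) = 268
260·t² − 536·t + 228 = 0  ⇒  m = 268² − 260·228 = 12544
m = 12544 > 0,  v_rel·d = 268 > 0  ⇒  inside

inside=yes margin=12544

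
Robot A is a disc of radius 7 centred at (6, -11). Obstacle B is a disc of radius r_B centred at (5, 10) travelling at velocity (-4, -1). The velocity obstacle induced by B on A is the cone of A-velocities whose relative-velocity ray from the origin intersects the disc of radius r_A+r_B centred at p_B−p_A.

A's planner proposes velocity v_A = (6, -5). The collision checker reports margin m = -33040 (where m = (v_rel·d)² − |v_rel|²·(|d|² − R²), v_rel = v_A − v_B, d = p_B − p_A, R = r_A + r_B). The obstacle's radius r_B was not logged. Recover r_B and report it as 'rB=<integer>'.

m = -33040
d = (-1, 21);  v_rel = (10, -4),  |v_rel|² = 116
v_rel×d = (10)·(21) − (-4)·(-1) = 206
since m = R²·116 − 206²:  R² = (42436 + -33040) / 116 = 81
R = √81 = 9  ⇒  r_B = 9 − 7 = 2

rB=2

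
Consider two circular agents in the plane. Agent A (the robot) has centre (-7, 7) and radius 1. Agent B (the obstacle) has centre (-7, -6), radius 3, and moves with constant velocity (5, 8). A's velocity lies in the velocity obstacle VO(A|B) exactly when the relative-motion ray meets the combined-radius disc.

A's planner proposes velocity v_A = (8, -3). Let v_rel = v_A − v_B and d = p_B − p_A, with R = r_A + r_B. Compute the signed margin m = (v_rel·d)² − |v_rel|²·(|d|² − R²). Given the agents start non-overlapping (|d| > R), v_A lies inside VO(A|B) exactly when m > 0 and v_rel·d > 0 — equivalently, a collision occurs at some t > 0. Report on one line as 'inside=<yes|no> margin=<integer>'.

d = (0, -13),  |d|² = 169;  R = 1+3 = 4,  c = 169−4² = 153
v_rel = (3, -11),  |v_rel|² = 130;  v_rel·d = (3)·(0) + (-11)·(-13) = 143
130·t² − 286·t + 153 = 0  ⇒  m = 143² − 130·153 = 559
m = 559 > 0,  v_rel·d = 143 > 0  ⇒  inside

inside=yes margin=559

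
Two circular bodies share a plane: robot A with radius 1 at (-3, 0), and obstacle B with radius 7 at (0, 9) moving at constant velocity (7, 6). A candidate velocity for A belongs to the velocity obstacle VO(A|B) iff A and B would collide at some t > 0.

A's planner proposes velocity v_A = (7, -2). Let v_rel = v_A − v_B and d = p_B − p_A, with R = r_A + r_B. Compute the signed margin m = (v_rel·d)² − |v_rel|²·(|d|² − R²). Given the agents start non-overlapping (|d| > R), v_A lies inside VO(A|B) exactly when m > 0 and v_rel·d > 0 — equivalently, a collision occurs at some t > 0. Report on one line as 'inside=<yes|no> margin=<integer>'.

d = (3, 9),  |d|² = 90;  R = 1+7 = 8,  c = 90−8² = 26
v_rel = (0, -8),  |v_rel|² = 64;  v_rel·d = (0)·(3) + (-8)·(9) = -72
64·t² + 144·t + 26 = 0  ⇒  m = (-72)² − 64·26 = 3520
m = 3520 > 0,  v_rel·d = -72 < 0  ⇒  outside

inside=no margin=3520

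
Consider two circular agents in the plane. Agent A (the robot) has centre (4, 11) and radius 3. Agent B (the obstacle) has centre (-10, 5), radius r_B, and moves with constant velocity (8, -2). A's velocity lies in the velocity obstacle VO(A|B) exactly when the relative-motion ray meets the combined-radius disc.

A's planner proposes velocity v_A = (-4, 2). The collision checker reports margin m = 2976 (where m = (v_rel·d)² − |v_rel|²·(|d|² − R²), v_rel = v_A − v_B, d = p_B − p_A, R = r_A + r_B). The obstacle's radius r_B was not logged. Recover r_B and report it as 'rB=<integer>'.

m = 2976
d = (-14, -6);  v_rel = (-12, 4),  |v_rel|² = 160
v_rel×d = (-12)·(-6) − (4)·(-14) = 128
since m = R²·160 − 128²:  R² = (16384 + 2976) / 160 = 121
R = √121 = 11  ⇒  r_B = 11 − 3 = 8

rB=8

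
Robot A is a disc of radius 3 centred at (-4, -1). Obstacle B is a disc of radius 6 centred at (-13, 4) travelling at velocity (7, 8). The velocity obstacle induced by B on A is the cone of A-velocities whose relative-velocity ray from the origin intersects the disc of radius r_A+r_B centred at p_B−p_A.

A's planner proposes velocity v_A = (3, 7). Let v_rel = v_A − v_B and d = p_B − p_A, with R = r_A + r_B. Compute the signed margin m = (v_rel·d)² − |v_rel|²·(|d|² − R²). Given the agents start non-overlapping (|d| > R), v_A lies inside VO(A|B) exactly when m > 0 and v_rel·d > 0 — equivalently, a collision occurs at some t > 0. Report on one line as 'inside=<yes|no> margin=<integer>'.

d = (-9, 5),  |d|² = 106;  R = 3+6 = 9,  c = 106−9² = 25
v_rel = (-4, -1),  |v_rel|² = 17;  v_rel·d = (-4)·(-9) + (-1)·(5) = 31
17·t² − 62·t + 25 = 0  ⇒  m = 31² − 17·25 = 536
m = 536 > 0,  v_rel·d = 31 > 0  ⇒  inside

inside=yes margin=536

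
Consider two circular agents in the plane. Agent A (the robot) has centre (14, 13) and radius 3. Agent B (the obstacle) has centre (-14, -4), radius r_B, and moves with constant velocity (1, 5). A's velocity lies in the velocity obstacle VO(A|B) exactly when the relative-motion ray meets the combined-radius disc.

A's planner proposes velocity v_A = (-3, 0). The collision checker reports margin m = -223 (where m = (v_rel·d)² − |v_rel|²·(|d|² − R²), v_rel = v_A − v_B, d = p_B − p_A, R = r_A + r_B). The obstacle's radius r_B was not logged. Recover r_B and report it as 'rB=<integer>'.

m = -223
d = (-28, -17);  v_rel = (-4, -5),  |v_rel|² = 41
v_rel×d = (-4)·(-17) − (-5)·(-28) = -72
since m = R²·41 − (-72)²:  R² = (5184 + -223) / 41 = 121
R = √121 = 11  ⇒  r_B = 11 − 3 = 8

rB=8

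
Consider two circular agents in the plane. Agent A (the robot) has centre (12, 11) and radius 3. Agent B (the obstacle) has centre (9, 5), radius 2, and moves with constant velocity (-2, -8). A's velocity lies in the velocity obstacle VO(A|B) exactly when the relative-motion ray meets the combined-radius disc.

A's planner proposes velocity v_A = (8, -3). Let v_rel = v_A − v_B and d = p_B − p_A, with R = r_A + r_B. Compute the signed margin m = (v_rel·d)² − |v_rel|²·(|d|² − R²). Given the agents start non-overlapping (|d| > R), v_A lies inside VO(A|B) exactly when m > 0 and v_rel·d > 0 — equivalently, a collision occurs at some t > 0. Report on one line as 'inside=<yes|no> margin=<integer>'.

d = (-3, -6),  |d|² = 45;  R = 3+2 = 5,  c = 45−5² = 20
v_rel = (10, 5),  |v_rel|² = 125;  v_rel·d = (10)·(-3) + (5)·(-6) = -60
125·t² + 120·t + 20 = 0  ⇒  m = (-60)² − 125·20 = 1100
m = 1100 > 0,  v_rel·d = -60 < 0  ⇒  outside

inside=no margin=1100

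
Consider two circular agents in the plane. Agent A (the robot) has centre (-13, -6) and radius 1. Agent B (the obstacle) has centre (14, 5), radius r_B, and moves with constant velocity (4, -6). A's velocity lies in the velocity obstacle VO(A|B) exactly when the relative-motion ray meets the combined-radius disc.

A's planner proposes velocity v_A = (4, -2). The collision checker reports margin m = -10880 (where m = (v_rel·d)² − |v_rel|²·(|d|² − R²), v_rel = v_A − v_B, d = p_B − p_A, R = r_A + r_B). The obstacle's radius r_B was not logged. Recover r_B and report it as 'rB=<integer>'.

m = -10880
d = (27, 11);  v_rel = (0, 4),  |v_rel|² = 16
v_rel×d = (0)·(11) − (4)·(27) = -108
since m = R²·16 − (-108)²:  R² = (11664 + -10880) / 16 = 49
R = √49 = 7  ⇒  r_B = 7 − 1 = 6

rB=6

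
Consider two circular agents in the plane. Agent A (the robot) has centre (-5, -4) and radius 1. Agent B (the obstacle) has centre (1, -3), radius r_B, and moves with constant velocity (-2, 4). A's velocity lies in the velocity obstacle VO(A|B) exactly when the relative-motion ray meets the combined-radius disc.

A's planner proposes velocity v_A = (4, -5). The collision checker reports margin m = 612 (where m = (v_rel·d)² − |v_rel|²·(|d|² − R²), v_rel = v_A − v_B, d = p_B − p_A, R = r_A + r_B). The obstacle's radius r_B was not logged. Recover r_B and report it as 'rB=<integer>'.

m = 612
d = (6, 1);  v_rel = (6, -9),  |v_rel|² = 117
v_rel×d = (6)·(1) − (-9)·(6) = 60
since m = R²·117 − 60²:  R² = (3600 + 612) / 117 = 36
R = √36 = 6  ⇒  r_B = 6 − 1 = 5

rB=5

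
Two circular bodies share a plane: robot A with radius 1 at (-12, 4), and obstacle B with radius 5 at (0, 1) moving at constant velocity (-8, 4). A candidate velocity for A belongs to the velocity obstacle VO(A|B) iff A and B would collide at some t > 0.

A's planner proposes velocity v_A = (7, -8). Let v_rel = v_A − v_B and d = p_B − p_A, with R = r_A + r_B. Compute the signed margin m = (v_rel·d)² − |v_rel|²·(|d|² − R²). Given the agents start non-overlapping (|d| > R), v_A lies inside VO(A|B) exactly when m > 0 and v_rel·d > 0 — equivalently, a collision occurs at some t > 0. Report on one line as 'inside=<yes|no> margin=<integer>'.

d = (12, -3),  |d|² = 153;  R = 1+5 = 6,  c = 153−6² = 117
v_rel = (15, -12),  |v_rel|² = 369;  v_rel·d = (15)·(12) + (-12)·(-3) = 216
369·t² − 432·t + 117 = 0  ⇒  m = 216² − 369·117 = 3483
m = 3483 > 0,  v_rel·d = 216 > 0  ⇒  inside

inside=yes margin=3483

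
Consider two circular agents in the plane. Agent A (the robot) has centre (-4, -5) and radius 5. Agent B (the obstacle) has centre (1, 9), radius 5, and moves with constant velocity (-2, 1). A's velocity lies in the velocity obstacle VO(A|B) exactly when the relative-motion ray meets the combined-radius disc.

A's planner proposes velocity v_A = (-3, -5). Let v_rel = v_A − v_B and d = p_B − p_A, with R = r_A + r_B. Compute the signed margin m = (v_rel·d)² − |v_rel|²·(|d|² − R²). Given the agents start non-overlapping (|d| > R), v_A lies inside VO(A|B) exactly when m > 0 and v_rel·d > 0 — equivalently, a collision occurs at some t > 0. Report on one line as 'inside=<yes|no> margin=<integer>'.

d = (5, 14),  |d|² = 221;  R = 5+5 = 10,  c = 221−10² = 121
v_rel = (-1, -6),  |v_rel|² = 37;  v_rel·d = (-1)·(5) + (-6)·(14) = -89
37·t² + 178·t + 121 = 0  ⇒  m = (-89)² − 37·121 = 3444
m = 3444 > 0,  v_rel·d = -89 < 0  ⇒  outside

inside=no margin=3444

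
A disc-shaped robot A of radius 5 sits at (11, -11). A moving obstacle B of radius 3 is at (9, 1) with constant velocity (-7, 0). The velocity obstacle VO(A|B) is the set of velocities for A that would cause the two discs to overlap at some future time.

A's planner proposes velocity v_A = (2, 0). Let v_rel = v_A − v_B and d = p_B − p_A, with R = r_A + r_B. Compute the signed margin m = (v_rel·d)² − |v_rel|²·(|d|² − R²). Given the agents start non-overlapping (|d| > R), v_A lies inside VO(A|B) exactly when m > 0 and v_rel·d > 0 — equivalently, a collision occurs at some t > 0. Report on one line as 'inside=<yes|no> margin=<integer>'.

d = (-2, 12),  |d|² = 148;  R = 5+3 = 8,  c = 148−8² = 84
v_rel = (9, 0),  |v_rel|² = 81;  v_rel·d = (9)·(-2) + (0)·(12) = -18
81·t² + 36·t + 84 = 0  ⇒  m = (-18)² − 81·84 = -6480
m = -6480 < 0,  v_rel·d = -18 < 0  ⇒  outside

inside=no margin=-6480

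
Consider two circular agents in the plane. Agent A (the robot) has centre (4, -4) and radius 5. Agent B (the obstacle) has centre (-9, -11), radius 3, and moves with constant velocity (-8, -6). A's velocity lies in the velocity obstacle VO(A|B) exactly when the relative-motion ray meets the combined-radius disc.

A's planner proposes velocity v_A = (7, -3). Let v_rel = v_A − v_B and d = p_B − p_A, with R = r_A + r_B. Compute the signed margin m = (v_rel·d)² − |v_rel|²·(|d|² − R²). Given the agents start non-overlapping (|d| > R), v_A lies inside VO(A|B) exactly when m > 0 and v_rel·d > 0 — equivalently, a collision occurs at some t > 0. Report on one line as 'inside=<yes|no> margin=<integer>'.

d = (-13, -7),  |d|² = 218;  R = 5+3 = 8,  c = 218−8² = 154
v_rel = (15, 3),  |v_rel|² = 234;  v_rel·d = (15)·(-13) + (3)·(-7) = -216
234·t² + 432·t + 154 = 0  ⇒  m = (-216)² − 234·154 = 10620
m = 10620 > 0,  v_rel·d = -216 < 0  ⇒  outside

inside=no margin=10620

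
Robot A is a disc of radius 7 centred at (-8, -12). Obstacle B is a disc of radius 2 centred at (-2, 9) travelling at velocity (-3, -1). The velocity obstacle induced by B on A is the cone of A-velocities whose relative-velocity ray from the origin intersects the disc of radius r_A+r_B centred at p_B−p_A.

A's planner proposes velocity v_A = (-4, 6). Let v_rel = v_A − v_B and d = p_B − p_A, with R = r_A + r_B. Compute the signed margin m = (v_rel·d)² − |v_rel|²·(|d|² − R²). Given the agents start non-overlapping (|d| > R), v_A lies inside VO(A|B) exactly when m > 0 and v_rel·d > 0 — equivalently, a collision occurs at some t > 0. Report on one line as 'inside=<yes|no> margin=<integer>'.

d = (6, 21),  |d|² = 477;  R = 7+2 = 9,  c = 477−9² = 396
v_rel = (-1, 7),  |v_rel|² = 50;  v_rel·d = (-1)·(6) + (7)·(21) = 141
50·t² − 282·t + 396 = 0  ⇒  m = 141² − 50·396 = 81
m = 81 > 0,  v_rel·d = 141 > 0  ⇒  inside

inside=yes margin=81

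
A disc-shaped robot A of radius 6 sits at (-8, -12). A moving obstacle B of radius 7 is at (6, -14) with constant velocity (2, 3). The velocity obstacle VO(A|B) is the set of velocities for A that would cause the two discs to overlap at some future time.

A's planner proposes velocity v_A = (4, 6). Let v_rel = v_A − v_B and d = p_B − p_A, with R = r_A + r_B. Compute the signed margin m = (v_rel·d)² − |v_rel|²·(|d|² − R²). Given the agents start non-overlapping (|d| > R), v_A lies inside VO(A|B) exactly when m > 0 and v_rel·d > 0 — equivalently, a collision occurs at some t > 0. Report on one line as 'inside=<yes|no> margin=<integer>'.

d = (14, -2),  |d|² = 200;  R = 6+7 = 13,  c = 200−13² = 31
v_rel = (2, 3),  |v_rel|² = 13;  v_rel·d = (2)·(14) + (3)·(-2) = 22
13·t² − 44·t + 31 = 0  ⇒  m = 22² − 13·31 = 81
m = 81 > 0,  v_rel·d = 22 > 0  ⇒  inside

inside=yes margin=81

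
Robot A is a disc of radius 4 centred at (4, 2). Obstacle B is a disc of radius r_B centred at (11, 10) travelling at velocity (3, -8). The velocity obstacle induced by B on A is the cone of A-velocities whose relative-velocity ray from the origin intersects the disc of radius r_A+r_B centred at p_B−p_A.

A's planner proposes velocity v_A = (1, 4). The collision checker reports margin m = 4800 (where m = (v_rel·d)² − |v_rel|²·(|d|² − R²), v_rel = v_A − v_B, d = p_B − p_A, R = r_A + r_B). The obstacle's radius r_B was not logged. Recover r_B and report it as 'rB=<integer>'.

m = 4800
d = (7, 8);  v_rel = (-2, 12),  |v_rel|² = 148
v_rel×d = (-2)·(8) − (12)·(7) = -100
since m = R²·148 − (-100)²:  R² = (10000 + 4800) / 148 = 100
R = √100 = 10  ⇒  r_B = 10 − 4 = 6

rB=6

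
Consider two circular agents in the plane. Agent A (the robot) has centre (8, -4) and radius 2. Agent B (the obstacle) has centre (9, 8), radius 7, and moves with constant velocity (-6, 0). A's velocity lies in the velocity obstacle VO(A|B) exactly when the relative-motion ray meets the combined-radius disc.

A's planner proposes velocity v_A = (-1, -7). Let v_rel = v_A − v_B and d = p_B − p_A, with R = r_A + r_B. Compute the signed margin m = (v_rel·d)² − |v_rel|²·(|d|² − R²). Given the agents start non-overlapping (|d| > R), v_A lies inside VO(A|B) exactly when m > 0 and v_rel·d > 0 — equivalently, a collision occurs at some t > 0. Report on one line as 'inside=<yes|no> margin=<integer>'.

d = (1, 12),  |d|² = 145;  R = 2+7 = 9,  c = 145−9² = 64
v_rel = (5, -7),  |v_rel|² = 74;  v_rel·d = (5)·(1) + (-7)·(12) = -79
74·t² + 158·t + 64 = 0  ⇒  m = (-79)² − 74·64 = 1505
m = 1505 > 0,  v_rel·d = -79 < 0  ⇒  outside

inside=no margin=1505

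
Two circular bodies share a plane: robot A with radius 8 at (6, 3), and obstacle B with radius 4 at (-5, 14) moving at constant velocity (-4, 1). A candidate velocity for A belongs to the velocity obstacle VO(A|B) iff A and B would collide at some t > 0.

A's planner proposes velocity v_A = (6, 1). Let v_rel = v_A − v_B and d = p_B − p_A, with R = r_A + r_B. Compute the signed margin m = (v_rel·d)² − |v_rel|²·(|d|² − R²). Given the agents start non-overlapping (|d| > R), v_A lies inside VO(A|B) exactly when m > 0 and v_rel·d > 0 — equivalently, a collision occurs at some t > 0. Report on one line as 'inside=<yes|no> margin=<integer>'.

d = (-11, 11),  |d|² = 242;  R = 8+4 = 12,  c = 242−12² = 98
v_rel = (10, 0),  |v_rel|² = 100;  v_rel·d = (10)·(-11) + (0)·(11) = -110
100·t² + 220·t + 98 = 0  ⇒  m = (-110)² − 100·98 = 2300
m = 2300 > 0,  v_rel·d = -110 < 0  ⇒  outside

inside=no margin=2300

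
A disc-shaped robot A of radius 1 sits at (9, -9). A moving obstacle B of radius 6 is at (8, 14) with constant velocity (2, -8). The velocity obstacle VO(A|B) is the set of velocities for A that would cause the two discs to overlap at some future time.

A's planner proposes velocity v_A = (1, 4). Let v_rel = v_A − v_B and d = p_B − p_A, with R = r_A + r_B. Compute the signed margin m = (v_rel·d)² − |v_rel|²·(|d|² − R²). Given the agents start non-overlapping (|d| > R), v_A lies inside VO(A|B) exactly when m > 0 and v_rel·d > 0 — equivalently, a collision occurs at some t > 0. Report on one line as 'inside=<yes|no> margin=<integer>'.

d = (-1, 23),  |d|² = 530;  R = 1+6 = 7,  c = 530−7² = 481
v_rel = (-1, 12),  |v_rel|² = 145;  v_rel·d = (-1)·(-1) + (12)·(23) = 277
145·t² − 554·t + 481 = 0  ⇒  m = 277² − 145·481 = 6984
m = 6984 > 0,  v_rel·d = 277 > 0  ⇒  inside

inside=yes margin=6984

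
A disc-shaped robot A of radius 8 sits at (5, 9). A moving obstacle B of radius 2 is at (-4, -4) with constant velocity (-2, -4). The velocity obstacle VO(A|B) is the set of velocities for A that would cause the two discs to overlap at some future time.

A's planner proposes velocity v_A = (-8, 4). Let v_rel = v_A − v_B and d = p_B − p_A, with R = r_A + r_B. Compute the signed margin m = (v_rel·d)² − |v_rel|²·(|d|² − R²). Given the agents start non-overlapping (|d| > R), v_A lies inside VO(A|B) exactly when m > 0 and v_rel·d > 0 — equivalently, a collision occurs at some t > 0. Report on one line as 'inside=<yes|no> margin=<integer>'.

d = (-9, -13),  |d|² = 250;  R = 8+2 = 10,  c = 250−10² = 150
v_rel = (-6, 8),  |v_rel|² = 100;  v_rel·d = (-6)·(-9) + (8)·(-13) = -50
100·t² + 100·t + 150 = 0  ⇒  m = (-50)² − 100·150 = -12500
m = -12500 < 0,  v_rel·d = -50 < 0  ⇒  outside

inside=no margin=-12500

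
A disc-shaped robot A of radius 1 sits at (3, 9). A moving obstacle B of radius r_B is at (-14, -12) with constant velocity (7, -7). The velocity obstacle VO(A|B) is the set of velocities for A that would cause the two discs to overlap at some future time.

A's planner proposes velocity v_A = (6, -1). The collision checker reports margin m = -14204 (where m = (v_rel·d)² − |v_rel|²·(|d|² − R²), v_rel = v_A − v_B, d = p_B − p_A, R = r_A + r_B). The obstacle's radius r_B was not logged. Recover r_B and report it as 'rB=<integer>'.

m = -14204
d = (-17, -21);  v_rel = (-1, 6),  |v_rel|² = 37
v_rel×d = (-1)·(-21) − (6)·(-17) = 123
since m = R²·37 − 123²:  R² = (15129 + -14204) / 37 = 25
R = √25 = 5  ⇒  r_B = 5 − 1 = 4

rB=4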